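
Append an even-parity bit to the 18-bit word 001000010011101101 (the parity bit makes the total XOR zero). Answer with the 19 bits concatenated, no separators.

XOR of the 18 data bits: 0⊕0⊕1⊕0⊕0⊕0⊕0⊕1⊕0⊕0⊕1⊕1⊕1⊕0⊕1⊕1⊕0⊕1 = 0
Parity bit = 0 (so all 19 bits XOR to 0).

0010000100111011010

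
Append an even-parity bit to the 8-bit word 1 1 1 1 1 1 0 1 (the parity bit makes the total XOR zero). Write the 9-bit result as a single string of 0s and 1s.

111111011

XOR of the 8 data bits: 1⊕1⊕1⊕1⊕1⊕1⊕0⊕1 = 1
Parity bit = 1 (so all 9 bits XOR to 0).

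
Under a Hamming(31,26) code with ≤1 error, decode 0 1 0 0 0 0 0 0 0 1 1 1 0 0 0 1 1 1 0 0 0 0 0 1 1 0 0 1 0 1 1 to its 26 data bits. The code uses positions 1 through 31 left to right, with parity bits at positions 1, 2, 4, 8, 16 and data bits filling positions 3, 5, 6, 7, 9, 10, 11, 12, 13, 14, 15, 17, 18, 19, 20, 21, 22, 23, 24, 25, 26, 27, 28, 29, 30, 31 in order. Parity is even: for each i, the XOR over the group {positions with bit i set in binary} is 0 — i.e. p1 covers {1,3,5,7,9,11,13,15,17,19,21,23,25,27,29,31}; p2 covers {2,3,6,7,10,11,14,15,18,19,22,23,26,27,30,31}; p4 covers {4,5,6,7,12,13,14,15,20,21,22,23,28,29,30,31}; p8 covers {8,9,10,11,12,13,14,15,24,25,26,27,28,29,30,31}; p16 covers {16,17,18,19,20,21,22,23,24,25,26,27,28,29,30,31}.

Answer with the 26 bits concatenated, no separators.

00000111000110000011001011

s1 (pos 1,3,5,7,9,11,13,15,17,19,21,23,25,27,29,31): 0⊕0⊕0⊕0⊕0⊕1⊕0⊕0⊕1⊕0⊕0⊕0⊕1⊕0⊕0⊕1 = 0
s2 (pos 2,3,6,7,10,11,14,15,18,19,22,23,26,27,30,31): 1⊕0⊕0⊕0⊕1⊕1⊕0⊕0⊕1⊕0⊕0⊕0⊕0⊕0⊕1⊕1 = 0
s4 (pos 4,5,6,7,12,13,14,15,20,21,22,23,28,29,30,31): 0⊕0⊕0⊕0⊕1⊕0⊕0⊕0⊕0⊕0⊕0⊕0⊕1⊕0⊕1⊕1 = 0
s8 (pos 8,9,10,11,12,13,14,15,24,25,26,27,28,29,30,31): 0⊕0⊕1⊕1⊕1⊕0⊕0⊕0⊕1⊕1⊕0⊕0⊕1⊕0⊕1⊕1 = 0
s16 (pos 16,17,18,19,20,21,22,23,24,25,26,27,28,29,30,31): 1⊕1⊕1⊕0⊕0⊕0⊕0⊕0⊕1⊕1⊕0⊕0⊕1⊕0⊕1⊕1 = 0
Syndrome s16…s1 = 00000 → no error.
Read data bits from positions 3,5,6,7,9,10,11,12,13,14,15,17,18,19,20,21,22,23,24,25,26,27,28,29,30,31: 00000111000110000011001011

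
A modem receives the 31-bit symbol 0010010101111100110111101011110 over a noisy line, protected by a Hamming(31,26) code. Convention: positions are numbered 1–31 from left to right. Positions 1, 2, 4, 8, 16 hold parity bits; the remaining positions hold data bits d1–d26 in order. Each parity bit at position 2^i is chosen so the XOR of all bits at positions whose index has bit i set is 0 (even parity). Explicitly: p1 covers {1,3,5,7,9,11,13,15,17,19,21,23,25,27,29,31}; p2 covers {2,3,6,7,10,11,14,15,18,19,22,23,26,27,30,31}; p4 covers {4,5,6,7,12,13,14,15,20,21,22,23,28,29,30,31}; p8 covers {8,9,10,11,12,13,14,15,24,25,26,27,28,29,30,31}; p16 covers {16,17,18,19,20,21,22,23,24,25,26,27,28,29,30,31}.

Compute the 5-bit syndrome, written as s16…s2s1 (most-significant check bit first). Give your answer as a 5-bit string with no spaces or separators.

s1 (pos 1,3,5,7,9,11,13,15,17,19,21,23,25,27,29,31): 0⊕1⊕0⊕0⊕0⊕1⊕1⊕0⊕1⊕0⊕1⊕1⊕1⊕1⊕1⊕0 = 1
s2 (pos 2,3,6,7,10,11,14,15,18,19,22,23,26,27,30,31): 0⊕1⊕1⊕0⊕1⊕1⊕1⊕0⊕1⊕0⊕1⊕1⊕0⊕1⊕1⊕0 = 0
s4 (pos 4,5,6,7,12,13,14,15,20,21,22,23,28,29,30,31): 0⊕0⊕1⊕0⊕1⊕1⊕1⊕0⊕1⊕1⊕1⊕1⊕1⊕1⊕1⊕0 = 1
s8 (pos 8,9,10,11,12,13,14,15,24,25,26,27,28,29,30,31): 1⊕0⊕1⊕1⊕1⊕1⊕1⊕0⊕0⊕1⊕0⊕1⊕1⊕1⊕1⊕0 = 1
s16 (pos 16,17,18,19,20,21,22,23,24,25,26,27,28,29,30,31): 0⊕1⊕1⊕0⊕1⊕1⊕1⊕1⊕0⊕1⊕0⊕1⊕1⊕1⊕1⊕0 = 1
Syndrome s16…s1 = 11101 → error at position 29.

11101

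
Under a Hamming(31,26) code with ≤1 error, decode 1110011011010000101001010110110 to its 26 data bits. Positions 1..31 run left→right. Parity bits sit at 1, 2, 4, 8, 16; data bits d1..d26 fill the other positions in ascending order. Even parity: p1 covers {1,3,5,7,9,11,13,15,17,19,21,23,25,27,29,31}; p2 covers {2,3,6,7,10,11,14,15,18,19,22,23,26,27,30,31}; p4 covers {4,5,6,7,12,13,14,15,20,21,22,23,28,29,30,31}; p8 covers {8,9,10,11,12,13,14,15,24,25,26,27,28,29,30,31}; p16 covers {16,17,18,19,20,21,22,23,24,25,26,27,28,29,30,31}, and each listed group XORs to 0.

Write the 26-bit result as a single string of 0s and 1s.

s1 (pos 1,3,5,7,9,11,13,15,17,19,21,23,25,27,29,31): 1⊕1⊕0⊕1⊕1⊕0⊕0⊕0⊕1⊕1⊕0⊕0⊕0⊕1⊕1⊕0 = 0
s2 (pos 2,3,6,7,10,11,14,15,18,19,22,23,26,27,30,31): 1⊕1⊕1⊕1⊕1⊕0⊕0⊕0⊕0⊕1⊕1⊕0⊕1⊕1⊕1⊕0 = 0
s4 (pos 4,5,6,7,12,13,14,15,20,21,22,23,28,29,30,31): 0⊕0⊕1⊕1⊕1⊕0⊕0⊕0⊕0⊕0⊕1⊕0⊕0⊕1⊕1⊕0 = 0
s8 (pos 8,9,10,11,12,13,14,15,24,25,26,27,28,29,30,31): 0⊕1⊕1⊕0⊕1⊕0⊕0⊕0⊕1⊕0⊕1⊕1⊕0⊕1⊕1⊕0 = 0
s16 (pos 16,17,18,19,20,21,22,23,24,25,26,27,28,29,30,31): 0⊕1⊕0⊕1⊕0⊕0⊕1⊕0⊕1⊕0⊕1⊕1⊕0⊕1⊕1⊕0 = 0
Syndrome s16…s1 = 00000 → no error.
Read data bits from positions 3,5,6,7,9,10,11,12,13,14,15,17,18,19,20,21,22,23,24,25,26,27,28,29,30,31: 10111101000101001010110110

10111101000101001010110110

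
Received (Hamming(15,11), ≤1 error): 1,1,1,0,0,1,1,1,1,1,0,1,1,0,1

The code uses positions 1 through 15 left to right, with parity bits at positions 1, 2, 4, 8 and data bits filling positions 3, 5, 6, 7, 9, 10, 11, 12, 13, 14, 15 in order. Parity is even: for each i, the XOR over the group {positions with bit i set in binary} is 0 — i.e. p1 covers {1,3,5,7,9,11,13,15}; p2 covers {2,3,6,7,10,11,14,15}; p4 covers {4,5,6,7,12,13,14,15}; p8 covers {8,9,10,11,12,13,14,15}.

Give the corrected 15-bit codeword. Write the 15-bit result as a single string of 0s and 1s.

111101111101101

s1 (pos 1,3,5,7,9,11,13,15): 1⊕1⊕0⊕1⊕1⊕0⊕1⊕1 = 0
s2 (pos 2,3,6,7,10,11,14,15): 1⊕1⊕1⊕1⊕1⊕0⊕0⊕1 = 0
s4 (pos 4,5,6,7,12,13,14,15): 0⊕0⊕1⊕1⊕1⊕1⊕0⊕1 = 1
s8 (pos 8,9,10,11,12,13,14,15): 1⊕1⊕1⊕0⊕1⊕1⊕0⊕1 = 0
Syndrome s8…s1 = 0100 → error at position 4.
Flip position 4: 111001111101101 → 111101111101101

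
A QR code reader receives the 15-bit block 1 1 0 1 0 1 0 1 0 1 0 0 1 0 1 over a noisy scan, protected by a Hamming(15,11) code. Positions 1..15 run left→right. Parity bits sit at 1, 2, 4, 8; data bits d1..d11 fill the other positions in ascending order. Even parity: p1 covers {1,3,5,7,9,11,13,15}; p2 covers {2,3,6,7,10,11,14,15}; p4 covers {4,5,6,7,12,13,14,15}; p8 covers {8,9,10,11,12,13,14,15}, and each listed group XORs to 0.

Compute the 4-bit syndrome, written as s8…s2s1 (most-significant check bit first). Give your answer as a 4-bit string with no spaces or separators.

s1 (pos 1,3,5,7,9,11,13,15): 1⊕0⊕0⊕0⊕0⊕0⊕1⊕1 = 1
s2 (pos 2,3,6,7,10,11,14,15): 1⊕0⊕1⊕0⊕1⊕0⊕0⊕1 = 0
s4 (pos 4,5,6,7,12,13,14,15): 1⊕0⊕1⊕0⊕0⊕1⊕0⊕1 = 0
s8 (pos 8,9,10,11,12,13,14,15): 1⊕0⊕1⊕0⊕0⊕1⊕0⊕1 = 0
Syndrome s8…s1 = 0001 → error at position 1.

0001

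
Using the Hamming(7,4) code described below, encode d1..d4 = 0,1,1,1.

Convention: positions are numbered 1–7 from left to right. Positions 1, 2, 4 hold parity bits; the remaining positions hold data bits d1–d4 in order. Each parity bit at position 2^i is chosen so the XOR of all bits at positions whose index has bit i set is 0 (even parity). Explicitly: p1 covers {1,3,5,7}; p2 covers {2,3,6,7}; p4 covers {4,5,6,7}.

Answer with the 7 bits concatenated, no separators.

0001111

Place data at non-parity positions: p1 p2 0 p4 1 1 1
p1 (pos 1,3,5,7): XOR of data positions = 0⊕1⊕1 = 0
p2 (pos 2,3,6,7): XOR of data positions = 0⊕1⊕1 = 0
p4 (pos 4,5,6,7): XOR of data positions = 1⊕1⊕1 = 1
Codeword: 0001111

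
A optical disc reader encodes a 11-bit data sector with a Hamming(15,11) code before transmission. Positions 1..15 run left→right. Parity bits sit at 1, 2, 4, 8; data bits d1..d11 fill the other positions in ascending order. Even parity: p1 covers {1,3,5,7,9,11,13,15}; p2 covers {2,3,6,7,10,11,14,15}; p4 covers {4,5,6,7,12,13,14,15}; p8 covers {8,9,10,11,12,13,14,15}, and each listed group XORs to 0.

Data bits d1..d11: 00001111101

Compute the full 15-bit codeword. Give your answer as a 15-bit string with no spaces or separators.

Place data at non-parity positions: p1 p2 0 p4 0 0 0 p8 1 1 1 1 1 0 1
p1 (pos 1,3,5,7,9,11,13,15): XOR of data positions = 0⊕0⊕0⊕1⊕1⊕1⊕1 = 0
p2 (pos 2,3,6,7,10,11,14,15): XOR of data positions = 0⊕0⊕0⊕1⊕1⊕0⊕1 = 1
p4 (pos 4,5,6,7,12,13,14,15): XOR of data positions = 0⊕0⊕0⊕1⊕1⊕0⊕1 = 1
p8 (pos 8,9,10,11,12,13,14,15): XOR of data positions = 1⊕1⊕1⊕1⊕1⊕0⊕1 = 0
Codeword: 010100001111101

010100001111101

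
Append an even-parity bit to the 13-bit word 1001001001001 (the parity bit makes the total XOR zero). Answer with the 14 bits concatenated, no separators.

XOR of the 13 data bits: 1⊕0⊕0⊕1⊕0⊕0⊕1⊕0⊕0⊕1⊕0⊕0⊕1 = 1
Parity bit = 1 (so all 14 bits XOR to 0).

10010010010011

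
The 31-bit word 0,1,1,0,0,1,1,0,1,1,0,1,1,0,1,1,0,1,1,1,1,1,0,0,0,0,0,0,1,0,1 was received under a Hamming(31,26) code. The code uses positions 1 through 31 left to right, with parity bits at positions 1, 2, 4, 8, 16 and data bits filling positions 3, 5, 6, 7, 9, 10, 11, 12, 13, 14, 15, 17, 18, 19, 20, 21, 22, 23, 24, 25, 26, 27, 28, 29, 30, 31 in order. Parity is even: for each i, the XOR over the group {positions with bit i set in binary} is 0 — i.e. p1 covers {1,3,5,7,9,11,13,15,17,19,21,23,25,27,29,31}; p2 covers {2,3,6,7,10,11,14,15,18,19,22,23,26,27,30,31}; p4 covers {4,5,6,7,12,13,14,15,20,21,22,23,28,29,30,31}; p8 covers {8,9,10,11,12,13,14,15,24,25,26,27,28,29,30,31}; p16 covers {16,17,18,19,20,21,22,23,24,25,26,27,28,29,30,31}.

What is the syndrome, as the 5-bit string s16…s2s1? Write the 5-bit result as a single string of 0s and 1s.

s1 (pos 1,3,5,7,9,11,13,15,17,19,21,23,25,27,29,31): 0⊕1⊕0⊕1⊕1⊕0⊕1⊕1⊕0⊕1⊕1⊕0⊕0⊕0⊕1⊕1 = 1
s2 (pos 2,3,6,7,10,11,14,15,18,19,22,23,26,27,30,31): 1⊕1⊕1⊕1⊕1⊕0⊕0⊕1⊕1⊕1⊕1⊕0⊕0⊕0⊕0⊕1 = 0
s4 (pos 4,5,6,7,12,13,14,15,20,21,22,23,28,29,30,31): 0⊕0⊕1⊕1⊕1⊕1⊕0⊕1⊕1⊕1⊕1⊕0⊕0⊕1⊕0⊕1 = 0
s8 (pos 8,9,10,11,12,13,14,15,24,25,26,27,28,29,30,31): 0⊕1⊕1⊕0⊕1⊕1⊕0⊕1⊕0⊕0⊕0⊕0⊕0⊕1⊕0⊕1 = 1
s16 (pos 16,17,18,19,20,21,22,23,24,25,26,27,28,29,30,31): 1⊕0⊕1⊕1⊕1⊕1⊕1⊕0⊕0⊕0⊕0⊕0⊕0⊕1⊕0⊕1 = 0
Syndrome s16…s1 = 01001 → error at position 9.

01001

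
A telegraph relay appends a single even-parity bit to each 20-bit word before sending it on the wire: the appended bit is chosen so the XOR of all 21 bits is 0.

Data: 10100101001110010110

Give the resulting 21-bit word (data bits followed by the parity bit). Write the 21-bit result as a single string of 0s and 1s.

XOR of the 20 data bits: 1⊕0⊕1⊕0⊕0⊕1⊕0⊕1⊕0⊕0⊕1⊕1⊕1⊕0⊕0⊕1⊕0⊕1⊕1⊕0 = 0
Parity bit = 0 (so all 21 bits XOR to 0).

101001010011100101100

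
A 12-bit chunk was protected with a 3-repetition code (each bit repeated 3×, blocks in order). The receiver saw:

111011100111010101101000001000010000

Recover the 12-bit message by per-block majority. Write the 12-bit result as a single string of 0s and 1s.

Block 1 (111): 3 ones → 1
Block 2 (011): 2 ones → 1
Block 3 (100): 1 one → 0
Block 4 (111): 3 ones → 1
Block 5 (010): 1 one → 0
Block 6 (101): 2 ones → 1
Block 7 (101): 2 ones → 1
Block 8 (000): 0 ones → 0
Block 9 (001): 1 one → 0
Block 10 (000): 0 ones → 0
Block 11 (010): 1 one → 0
Block 12 (000): 0 ones → 0

110101100000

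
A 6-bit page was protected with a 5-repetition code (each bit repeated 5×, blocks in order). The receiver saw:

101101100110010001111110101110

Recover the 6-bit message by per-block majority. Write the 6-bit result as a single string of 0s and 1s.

Block 1 (10110): 3 ones → 1
Block 2 (11001): 3 ones → 1
Block 3 (10010): 2 ones → 0
Block 4 (00111): 3 ones → 1
Block 5 (11101): 4 ones → 1
Block 6 (01110): 3 ones → 1

110111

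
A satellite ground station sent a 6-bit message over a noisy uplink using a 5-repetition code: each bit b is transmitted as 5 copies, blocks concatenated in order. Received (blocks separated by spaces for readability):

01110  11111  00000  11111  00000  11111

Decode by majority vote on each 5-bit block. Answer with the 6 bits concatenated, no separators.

Block 1 (01110): 3 ones → 1
Block 2 (11111): 5 ones → 1
Block 3 (00000): 0 ones → 0
Block 4 (11111): 5 ones → 1
Block 5 (00000): 0 ones → 0
Block 6 (11111): 5 ones → 1

110101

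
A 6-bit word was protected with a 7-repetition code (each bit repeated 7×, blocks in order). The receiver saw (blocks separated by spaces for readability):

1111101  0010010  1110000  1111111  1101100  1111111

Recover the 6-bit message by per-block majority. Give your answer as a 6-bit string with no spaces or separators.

Block 1 (1111101): 6 ones → 1
Block 2 (0010010): 2 ones → 0
Block 3 (1110000): 3 ones → 0
Block 4 (1111111): 7 ones → 1
Block 5 (1101100): 4 ones → 1
Block 6 (1111111): 7 ones → 1

100111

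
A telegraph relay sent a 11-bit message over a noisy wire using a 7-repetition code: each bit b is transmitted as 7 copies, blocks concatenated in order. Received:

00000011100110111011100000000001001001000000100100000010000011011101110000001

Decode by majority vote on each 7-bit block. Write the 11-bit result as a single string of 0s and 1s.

Block 1 (0000001): 1 one → 0
Block 2 (1100110): 4 ones → 1
Block 3 (1110111): 6 ones → 1
Block 4 (0000000): 0 ones → 0
Block 5 (0001001): 2 ones → 0
Block 6 (0010000): 1 one → 0
Block 7 (0010010): 2 ones → 0
Block 8 (0000010): 1 one → 0
Block 9 (0000110): 2 ones → 0
Block 10 (1110111): 6 ones → 1
Block 11 (0000001): 1 one → 0

01100000010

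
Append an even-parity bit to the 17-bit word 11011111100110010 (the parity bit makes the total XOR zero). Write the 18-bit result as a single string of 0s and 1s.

110111111001100101

XOR of the 17 data bits: 1⊕1⊕0⊕1⊕1⊕1⊕1⊕1⊕1⊕0⊕0⊕1⊕1⊕0⊕0⊕1⊕0 = 1
Parity bit = 1 (so all 18 bits XOR to 0).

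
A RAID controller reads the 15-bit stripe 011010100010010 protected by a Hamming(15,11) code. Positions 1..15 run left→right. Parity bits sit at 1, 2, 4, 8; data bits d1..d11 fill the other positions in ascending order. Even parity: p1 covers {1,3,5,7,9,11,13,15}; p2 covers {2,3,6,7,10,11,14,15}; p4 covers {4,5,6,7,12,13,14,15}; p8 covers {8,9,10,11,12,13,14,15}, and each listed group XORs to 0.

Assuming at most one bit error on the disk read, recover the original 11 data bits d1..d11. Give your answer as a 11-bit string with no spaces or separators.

11110010010

s1 (pos 1,3,5,7,9,11,13,15): 0⊕1⊕1⊕1⊕0⊕1⊕0⊕0 = 0
s2 (pos 2,3,6,7,10,11,14,15): 1⊕1⊕0⊕1⊕0⊕1⊕1⊕0 = 1
s4 (pos 4,5,6,7,12,13,14,15): 0⊕1⊕0⊕1⊕0⊕0⊕1⊕0 = 1
s8 (pos 8,9,10,11,12,13,14,15): 0⊕0⊕0⊕1⊕0⊕0⊕1⊕0 = 0
Syndrome s8…s1 = 0110 → error at position 6.
Flip position 6: 011010100010010 → 011011100010010
Read data bits from positions 3,5,6,7,9,10,11,12,13,14,15: 11110010010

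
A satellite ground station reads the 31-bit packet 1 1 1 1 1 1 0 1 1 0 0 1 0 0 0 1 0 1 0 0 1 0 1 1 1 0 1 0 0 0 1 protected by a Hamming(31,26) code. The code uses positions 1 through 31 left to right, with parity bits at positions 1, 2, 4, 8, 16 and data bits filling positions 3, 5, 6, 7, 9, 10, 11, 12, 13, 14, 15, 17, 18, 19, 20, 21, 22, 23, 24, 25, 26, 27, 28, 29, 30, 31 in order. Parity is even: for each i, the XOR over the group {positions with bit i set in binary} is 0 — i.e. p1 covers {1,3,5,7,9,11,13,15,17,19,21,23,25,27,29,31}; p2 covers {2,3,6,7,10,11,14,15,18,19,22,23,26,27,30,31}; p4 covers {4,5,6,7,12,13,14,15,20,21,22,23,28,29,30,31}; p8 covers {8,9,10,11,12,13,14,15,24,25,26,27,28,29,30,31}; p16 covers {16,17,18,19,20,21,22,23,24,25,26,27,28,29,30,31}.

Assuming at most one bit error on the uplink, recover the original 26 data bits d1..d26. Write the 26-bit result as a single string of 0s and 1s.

11101001001010010111010001

s1 (pos 1,3,5,7,9,11,13,15,17,19,21,23,25,27,29,31): 1⊕1⊕1⊕0⊕1⊕0⊕0⊕0⊕0⊕0⊕1⊕1⊕1⊕1⊕0⊕1 = 1
s2 (pos 2,3,6,7,10,11,14,15,18,19,22,23,26,27,30,31): 1⊕1⊕1⊕0⊕0⊕0⊕0⊕0⊕1⊕0⊕0⊕1⊕0⊕1⊕0⊕1 = 1
s4 (pos 4,5,6,7,12,13,14,15,20,21,22,23,28,29,30,31): 1⊕1⊕1⊕0⊕1⊕0⊕0⊕0⊕0⊕1⊕0⊕1⊕0⊕0⊕0⊕1 = 1
s8 (pos 8,9,10,11,12,13,14,15,24,25,26,27,28,29,30,31): 1⊕1⊕0⊕0⊕1⊕0⊕0⊕0⊕1⊕1⊕0⊕1⊕0⊕0⊕0⊕1 = 1
s16 (pos 16,17,18,19,20,21,22,23,24,25,26,27,28,29,30,31): 1⊕0⊕1⊕0⊕0⊕1⊕0⊕1⊕1⊕1⊕0⊕1⊕0⊕0⊕0⊕1 = 0
Syndrome s16…s1 = 01111 → error at position 15.
Flip position 15: 1111110110010001010010111010001 → 1111110110010011010010111010001
Read data bits from positions 3,5,6,7,9,10,11,12,13,14,15,17,18,19,20,21,22,23,24,25,26,27,28,29,30,31: 11101001001010010111010001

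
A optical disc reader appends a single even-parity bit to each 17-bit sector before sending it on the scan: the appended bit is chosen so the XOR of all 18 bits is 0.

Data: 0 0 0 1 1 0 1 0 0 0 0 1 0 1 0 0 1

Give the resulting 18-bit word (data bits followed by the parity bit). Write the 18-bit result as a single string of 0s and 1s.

XOR of the 17 data bits: 0⊕0⊕0⊕1⊕1⊕0⊕1⊕0⊕0⊕0⊕0⊕1⊕0⊕1⊕0⊕0⊕1 = 0
Parity bit = 0 (so all 18 bits XOR to 0).

000110100001010010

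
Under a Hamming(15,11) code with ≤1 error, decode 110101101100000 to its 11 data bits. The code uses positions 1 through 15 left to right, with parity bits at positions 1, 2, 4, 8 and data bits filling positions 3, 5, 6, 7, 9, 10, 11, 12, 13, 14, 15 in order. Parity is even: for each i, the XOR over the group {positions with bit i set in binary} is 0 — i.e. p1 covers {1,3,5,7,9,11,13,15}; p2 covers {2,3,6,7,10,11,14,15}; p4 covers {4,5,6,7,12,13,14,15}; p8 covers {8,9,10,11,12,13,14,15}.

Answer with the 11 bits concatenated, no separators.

s1 (pos 1,3,5,7,9,11,13,15): 1⊕0⊕0⊕1⊕1⊕0⊕0⊕0 = 1
s2 (pos 2,3,6,7,10,11,14,15): 1⊕0⊕1⊕1⊕1⊕0⊕0⊕0 = 0
s4 (pos 4,5,6,7,12,13,14,15): 1⊕0⊕1⊕1⊕0⊕0⊕0⊕0 = 1
s8 (pos 8,9,10,11,12,13,14,15): 0⊕1⊕1⊕0⊕0⊕0⊕0⊕0 = 0
Syndrome s8…s1 = 0101 → error at position 5.
Flip position 5: 110101101100000 → 110111101100000
Read data bits from positions 3,5,6,7,9,10,11,12,13,14,15: 01111100000

01111100000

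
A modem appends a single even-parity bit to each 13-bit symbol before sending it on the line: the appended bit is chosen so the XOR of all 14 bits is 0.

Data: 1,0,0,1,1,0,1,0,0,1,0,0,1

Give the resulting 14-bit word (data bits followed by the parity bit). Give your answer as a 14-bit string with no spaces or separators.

10011010010010

XOR of the 13 data bits: 1⊕0⊕0⊕1⊕1⊕0⊕1⊕0⊕0⊕1⊕0⊕0⊕1 = 0
Parity bit = 0 (so all 14 bits XOR to 0).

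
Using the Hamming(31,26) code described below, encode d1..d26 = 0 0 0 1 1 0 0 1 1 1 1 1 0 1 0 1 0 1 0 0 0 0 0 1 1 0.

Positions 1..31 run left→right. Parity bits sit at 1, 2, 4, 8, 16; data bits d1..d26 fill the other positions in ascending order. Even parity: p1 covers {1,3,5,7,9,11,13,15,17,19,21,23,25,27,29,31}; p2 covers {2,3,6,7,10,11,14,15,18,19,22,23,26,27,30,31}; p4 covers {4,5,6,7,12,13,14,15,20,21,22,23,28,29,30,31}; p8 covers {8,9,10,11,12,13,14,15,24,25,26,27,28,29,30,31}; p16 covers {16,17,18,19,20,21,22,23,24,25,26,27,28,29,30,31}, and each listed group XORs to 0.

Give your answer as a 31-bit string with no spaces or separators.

1001001110011110101010100000110

Place data at non-parity positions: p1 p2 0 p4 0 0 1 p8 1 0 0 1 1 1 1 p16 1 0 1 0 1 0 1 0 0 0 0 0 1 1 0
p1 (pos 1,3,5,7,9,11,13,15,17,19,21,23,25,27,29,31): XOR of data positions = 0⊕0⊕1⊕1⊕0⊕1⊕1⊕1⊕1⊕1⊕1⊕0⊕0⊕1⊕0 = 1
p2 (pos 2,3,6,7,10,11,14,15,18,19,22,23,26,27,30,31): XOR of data positions = 0⊕0⊕1⊕0⊕0⊕1⊕1⊕0⊕1⊕0⊕1⊕0⊕0⊕1⊕0 = 0
p4 (pos 4,5,6,7,12,13,14,15,20,21,22,23,28,29,30,31): XOR of data positions = 0⊕0⊕1⊕1⊕1⊕1⊕1⊕0⊕1⊕0⊕1⊕0⊕1⊕1⊕0 = 1
p8 (pos 8,9,10,11,12,13,14,15,24,25,26,27,28,29,30,31): XOR of data positions = 1⊕0⊕0⊕1⊕1⊕1⊕1⊕0⊕0⊕0⊕0⊕0⊕1⊕1⊕0 = 1
p16 (pos 16,17,18,19,20,21,22,23,24,25,26,27,28,29,30,31): XOR of data positions = 1⊕0⊕1⊕0⊕1⊕0⊕1⊕0⊕0⊕0⊕0⊕0⊕1⊕1⊕0 = 0
Codeword: 1001001110011110101010100000110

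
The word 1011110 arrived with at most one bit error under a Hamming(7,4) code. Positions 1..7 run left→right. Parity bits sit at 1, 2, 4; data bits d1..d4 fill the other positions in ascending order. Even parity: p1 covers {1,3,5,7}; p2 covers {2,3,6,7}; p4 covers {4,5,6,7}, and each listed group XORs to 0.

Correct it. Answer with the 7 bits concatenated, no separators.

1011010

s1 (pos 1,3,5,7): 1⊕1⊕1⊕0 = 1
s2 (pos 2,3,6,7): 0⊕1⊕1⊕0 = 0
s4 (pos 4,5,6,7): 1⊕1⊕1⊕0 = 1
Syndrome s4…s1 = 101 → error at position 5.
Flip position 5: 1011110 → 1011010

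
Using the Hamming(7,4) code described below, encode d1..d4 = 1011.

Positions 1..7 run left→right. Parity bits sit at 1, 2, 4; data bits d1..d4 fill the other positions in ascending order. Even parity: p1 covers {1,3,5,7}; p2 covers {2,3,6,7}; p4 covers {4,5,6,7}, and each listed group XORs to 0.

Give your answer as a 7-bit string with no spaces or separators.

0110011

Place data at non-parity positions: p1 p2 1 p4 0 1 1
p1 (pos 1,3,5,7): XOR of data positions = 1⊕0⊕1 = 0
p2 (pos 2,3,6,7): XOR of data positions = 1⊕1⊕1 = 1
p4 (pos 4,5,6,7): XOR of data positions = 0⊕1⊕1 = 0
Codeword: 0110011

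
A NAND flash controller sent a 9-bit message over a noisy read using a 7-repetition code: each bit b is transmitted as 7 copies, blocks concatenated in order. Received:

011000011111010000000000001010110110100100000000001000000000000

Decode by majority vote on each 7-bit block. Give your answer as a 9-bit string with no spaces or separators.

010010000

Block 1 (0110000): 2 ones → 0
Block 2 (1111101): 6 ones → 1
Block 3 (0000000): 0 ones → 0
Block 4 (0000010): 1 one → 0
Block 5 (1011011): 5 ones → 1
Block 6 (0100100): 2 ones → 0
Block 7 (0000000): 0 ones → 0
Block 8 (0100000): 1 one → 0
Block 9 (0000000): 0 ones → 0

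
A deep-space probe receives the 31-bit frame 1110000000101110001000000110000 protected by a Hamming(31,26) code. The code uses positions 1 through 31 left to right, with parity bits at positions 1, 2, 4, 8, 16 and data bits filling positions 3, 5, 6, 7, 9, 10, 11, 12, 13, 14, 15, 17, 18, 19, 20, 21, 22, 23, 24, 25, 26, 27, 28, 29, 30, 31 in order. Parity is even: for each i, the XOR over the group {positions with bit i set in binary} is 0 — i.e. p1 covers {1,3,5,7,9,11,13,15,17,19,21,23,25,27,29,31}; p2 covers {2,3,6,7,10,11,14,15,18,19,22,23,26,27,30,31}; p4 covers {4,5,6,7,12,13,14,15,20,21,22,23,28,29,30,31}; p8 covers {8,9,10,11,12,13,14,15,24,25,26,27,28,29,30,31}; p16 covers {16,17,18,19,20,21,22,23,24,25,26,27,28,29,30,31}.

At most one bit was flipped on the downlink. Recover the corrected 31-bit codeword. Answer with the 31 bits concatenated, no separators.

s1 (pos 1,3,5,7,9,11,13,15,17,19,21,23,25,27,29,31): 1⊕1⊕0⊕0⊕0⊕1⊕1⊕1⊕0⊕1⊕0⊕0⊕0⊕1⊕0⊕0 = 1
s2 (pos 2,3,6,7,10,11,14,15,18,19,22,23,26,27,30,31): 1⊕1⊕0⊕0⊕0⊕1⊕1⊕1⊕0⊕1⊕0⊕0⊕1⊕1⊕0⊕0 = 0
s4 (pos 4,5,6,7,12,13,14,15,20,21,22,23,28,29,30,31): 0⊕0⊕0⊕0⊕0⊕1⊕1⊕1⊕0⊕0⊕0⊕0⊕0⊕0⊕0⊕0 = 1
s8 (pos 8,9,10,11,12,13,14,15,24,25,26,27,28,29,30,31): 0⊕0⊕0⊕1⊕0⊕1⊕1⊕1⊕0⊕0⊕1⊕1⊕0⊕0⊕0⊕0 = 0
s16 (pos 16,17,18,19,20,21,22,23,24,25,26,27,28,29,30,31): 0⊕0⊕0⊕1⊕0⊕0⊕0⊕0⊕0⊕0⊕1⊕1⊕0⊕0⊕0⊕0 = 1
Syndrome s16…s1 = 10101 → error at position 21.
Flip position 21: 1110000000101110001000000110000 → 1110000000101110001010000110000

1110000000101110001010000110000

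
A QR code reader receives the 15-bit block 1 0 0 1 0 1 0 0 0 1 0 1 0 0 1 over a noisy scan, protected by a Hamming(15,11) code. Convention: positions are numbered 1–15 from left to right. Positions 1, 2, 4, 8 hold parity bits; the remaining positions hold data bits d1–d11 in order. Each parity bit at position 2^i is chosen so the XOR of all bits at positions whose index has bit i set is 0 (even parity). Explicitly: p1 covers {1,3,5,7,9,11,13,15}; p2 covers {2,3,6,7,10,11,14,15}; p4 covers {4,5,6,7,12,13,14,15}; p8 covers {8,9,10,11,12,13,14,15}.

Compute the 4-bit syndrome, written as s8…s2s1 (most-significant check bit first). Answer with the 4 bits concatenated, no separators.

s1 (pos 1,3,5,7,9,11,13,15): 1⊕0⊕0⊕0⊕0⊕0⊕0⊕1 = 0
s2 (pos 2,3,6,7,10,11,14,15): 0⊕0⊕1⊕0⊕1⊕0⊕0⊕1 = 1
s4 (pos 4,5,6,7,12,13,14,15): 1⊕0⊕1⊕0⊕1⊕0⊕0⊕1 = 0
s8 (pos 8,9,10,11,12,13,14,15): 0⊕0⊕1⊕0⊕1⊕0⊕0⊕1 = 1
Syndrome s8…s1 = 1010 → error at position 10.

1010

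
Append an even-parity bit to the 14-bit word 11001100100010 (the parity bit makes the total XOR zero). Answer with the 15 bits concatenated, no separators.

XOR of the 14 data bits: 1⊕1⊕0⊕0⊕1⊕1⊕0⊕0⊕1⊕0⊕0⊕0⊕1⊕0 = 0
Parity bit = 0 (so all 15 bits XOR to 0).

110011001000100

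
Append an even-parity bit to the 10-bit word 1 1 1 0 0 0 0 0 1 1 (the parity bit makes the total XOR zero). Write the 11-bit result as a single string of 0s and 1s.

11100000111

XOR of the 10 data bits: 1⊕1⊕1⊕0⊕0⊕0⊕0⊕0⊕1⊕1 = 1
Parity bit = 1 (so all 11 bits XOR to 0).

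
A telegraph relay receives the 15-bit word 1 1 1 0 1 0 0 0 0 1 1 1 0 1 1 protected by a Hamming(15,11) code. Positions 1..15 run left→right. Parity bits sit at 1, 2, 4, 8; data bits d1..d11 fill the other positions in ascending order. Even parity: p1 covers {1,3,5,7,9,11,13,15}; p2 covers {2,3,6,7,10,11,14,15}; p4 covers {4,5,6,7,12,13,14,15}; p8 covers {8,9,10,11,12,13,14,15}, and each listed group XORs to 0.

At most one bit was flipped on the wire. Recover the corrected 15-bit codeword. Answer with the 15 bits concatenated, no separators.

s1 (pos 1,3,5,7,9,11,13,15): 1⊕1⊕1⊕0⊕0⊕1⊕0⊕1 = 1
s2 (pos 2,3,6,7,10,11,14,15): 1⊕1⊕0⊕0⊕1⊕1⊕1⊕1 = 0
s4 (pos 4,5,6,7,12,13,14,15): 0⊕1⊕0⊕0⊕1⊕0⊕1⊕1 = 0
s8 (pos 8,9,10,11,12,13,14,15): 0⊕0⊕1⊕1⊕1⊕0⊕1⊕1 = 1
Syndrome s8…s1 = 1001 → error at position 9.
Flip position 9: 111010000111011 → 111010001111011

111010001111011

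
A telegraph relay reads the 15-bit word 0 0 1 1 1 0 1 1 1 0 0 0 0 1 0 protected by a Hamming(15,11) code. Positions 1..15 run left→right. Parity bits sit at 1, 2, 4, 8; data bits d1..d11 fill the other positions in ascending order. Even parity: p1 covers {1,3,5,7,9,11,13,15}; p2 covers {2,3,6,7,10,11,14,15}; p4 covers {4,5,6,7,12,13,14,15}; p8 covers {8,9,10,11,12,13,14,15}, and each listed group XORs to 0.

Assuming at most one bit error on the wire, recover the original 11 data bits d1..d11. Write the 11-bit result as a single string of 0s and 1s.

11011100010

s1 (pos 1,3,5,7,9,11,13,15): 0⊕1⊕1⊕1⊕1⊕0⊕0⊕0 = 0
s2 (pos 2,3,6,7,10,11,14,15): 0⊕1⊕0⊕1⊕0⊕0⊕1⊕0 = 1
s4 (pos 4,5,6,7,12,13,14,15): 1⊕1⊕0⊕1⊕0⊕0⊕1⊕0 = 0
s8 (pos 8,9,10,11,12,13,14,15): 1⊕1⊕0⊕0⊕0⊕0⊕1⊕0 = 1
Syndrome s8…s1 = 1010 → error at position 10.
Flip position 10: 001110111000010 → 001110111100010
Read data bits from positions 3,5,6,7,9,10,11,12,13,14,15: 11011100010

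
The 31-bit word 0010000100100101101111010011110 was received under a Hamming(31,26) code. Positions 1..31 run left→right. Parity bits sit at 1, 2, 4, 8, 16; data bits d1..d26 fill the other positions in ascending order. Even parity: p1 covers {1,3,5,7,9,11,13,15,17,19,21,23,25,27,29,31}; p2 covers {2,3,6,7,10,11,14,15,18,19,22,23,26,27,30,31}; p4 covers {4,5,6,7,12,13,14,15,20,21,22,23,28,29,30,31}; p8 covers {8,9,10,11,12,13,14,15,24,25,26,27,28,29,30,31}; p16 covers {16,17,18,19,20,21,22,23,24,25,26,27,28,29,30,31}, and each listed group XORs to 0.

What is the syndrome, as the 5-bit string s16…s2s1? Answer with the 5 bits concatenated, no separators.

s1 (pos 1,3,5,7,9,11,13,15,17,19,21,23,25,27,29,31): 0⊕1⊕0⊕0⊕0⊕1⊕0⊕0⊕1⊕1⊕1⊕0⊕0⊕1⊕1⊕0 = 1
s2 (pos 2,3,6,7,10,11,14,15,18,19,22,23,26,27,30,31): 0⊕1⊕0⊕0⊕0⊕1⊕1⊕0⊕0⊕1⊕1⊕0⊕0⊕1⊕1⊕0 = 1
s4 (pos 4,5,6,7,12,13,14,15,20,21,22,23,28,29,30,31): 0⊕0⊕0⊕0⊕0⊕0⊕1⊕0⊕1⊕1⊕1⊕0⊕1⊕1⊕1⊕0 = 1
s8 (pos 8,9,10,11,12,13,14,15,24,25,26,27,28,29,30,31): 1⊕0⊕0⊕1⊕0⊕0⊕1⊕0⊕1⊕0⊕0⊕1⊕1⊕1⊕1⊕0 = 0
s16 (pos 16,17,18,19,20,21,22,23,24,25,26,27,28,29,30,31): 1⊕1⊕0⊕1⊕1⊕1⊕1⊕0⊕1⊕0⊕0⊕1⊕1⊕1⊕1⊕0 = 1
Syndrome s16…s1 = 10111 → error at position 23.

10111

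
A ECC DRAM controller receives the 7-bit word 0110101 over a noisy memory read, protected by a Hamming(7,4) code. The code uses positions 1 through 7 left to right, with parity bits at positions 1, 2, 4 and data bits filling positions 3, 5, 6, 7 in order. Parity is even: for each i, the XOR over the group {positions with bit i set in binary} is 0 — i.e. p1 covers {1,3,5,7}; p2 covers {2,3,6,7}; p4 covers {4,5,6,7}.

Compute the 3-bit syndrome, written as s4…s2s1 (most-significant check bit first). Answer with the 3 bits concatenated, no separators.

011

s1 (pos 1,3,5,7): 0⊕1⊕1⊕1 = 1
s2 (pos 2,3,6,7): 1⊕1⊕0⊕1 = 1
s4 (pos 4,5,6,7): 0⊕1⊕0⊕1 = 0
Syndrome s4…s1 = 011 → error at position 3.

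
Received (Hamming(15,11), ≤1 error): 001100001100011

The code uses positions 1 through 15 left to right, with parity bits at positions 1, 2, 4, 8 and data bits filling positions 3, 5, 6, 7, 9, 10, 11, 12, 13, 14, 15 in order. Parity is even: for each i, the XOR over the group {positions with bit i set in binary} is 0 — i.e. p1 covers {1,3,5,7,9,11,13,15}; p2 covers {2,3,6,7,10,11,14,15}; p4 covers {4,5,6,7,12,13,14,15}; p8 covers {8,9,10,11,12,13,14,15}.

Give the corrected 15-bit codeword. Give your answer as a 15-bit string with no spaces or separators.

s1 (pos 1,3,5,7,9,11,13,15): 0⊕1⊕0⊕0⊕1⊕0⊕0⊕1 = 1
s2 (pos 2,3,6,7,10,11,14,15): 0⊕1⊕0⊕0⊕1⊕0⊕1⊕1 = 0
s4 (pos 4,5,6,7,12,13,14,15): 1⊕0⊕0⊕0⊕0⊕0⊕1⊕1 = 1
s8 (pos 8,9,10,11,12,13,14,15): 0⊕1⊕1⊕0⊕0⊕0⊕1⊕1 = 0
Syndrome s8…s1 = 0101 → error at position 5.
Flip position 5: 001100001100011 → 001110001100011

001110001100011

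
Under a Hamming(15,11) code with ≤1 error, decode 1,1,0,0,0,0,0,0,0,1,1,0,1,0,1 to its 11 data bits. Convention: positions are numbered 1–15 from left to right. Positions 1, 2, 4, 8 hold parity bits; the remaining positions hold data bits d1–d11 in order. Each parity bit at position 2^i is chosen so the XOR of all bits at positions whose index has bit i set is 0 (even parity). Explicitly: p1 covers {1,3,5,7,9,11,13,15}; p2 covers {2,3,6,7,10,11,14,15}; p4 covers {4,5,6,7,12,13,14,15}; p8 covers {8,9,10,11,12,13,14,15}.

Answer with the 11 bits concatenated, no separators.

s1 (pos 1,3,5,7,9,11,13,15): 1⊕0⊕0⊕0⊕0⊕1⊕1⊕1 = 0
s2 (pos 2,3,6,7,10,11,14,15): 1⊕0⊕0⊕0⊕1⊕1⊕0⊕1 = 0
s4 (pos 4,5,6,7,12,13,14,15): 0⊕0⊕0⊕0⊕0⊕1⊕0⊕1 = 0
s8 (pos 8,9,10,11,12,13,14,15): 0⊕0⊕1⊕1⊕0⊕1⊕0⊕1 = 0
Syndrome s8…s1 = 0000 → no error.
Read data bits from positions 3,5,6,7,9,10,11,12,13,14,15: 00000110101

00000110101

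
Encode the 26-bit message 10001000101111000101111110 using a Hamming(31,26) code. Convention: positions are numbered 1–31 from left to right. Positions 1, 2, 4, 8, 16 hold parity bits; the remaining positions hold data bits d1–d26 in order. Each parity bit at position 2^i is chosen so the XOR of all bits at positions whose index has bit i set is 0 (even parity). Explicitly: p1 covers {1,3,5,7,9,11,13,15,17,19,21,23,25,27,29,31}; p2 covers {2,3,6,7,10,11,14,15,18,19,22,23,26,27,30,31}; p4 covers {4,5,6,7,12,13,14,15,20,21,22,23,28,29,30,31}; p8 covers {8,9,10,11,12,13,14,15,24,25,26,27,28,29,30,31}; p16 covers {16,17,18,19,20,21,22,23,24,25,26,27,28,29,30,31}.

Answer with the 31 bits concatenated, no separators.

0010000110001010111000101111110

Place data at non-parity positions: p1 p2 1 p4 0 0 0 p8 1 0 0 0 1 0 1 p16 1 1 1 0 0 0 1 0 1 1 1 1 1 1 0
p1 (pos 1,3,5,7,9,11,13,15,17,19,21,23,25,27,29,31): XOR of data positions = 1⊕0⊕0⊕1⊕0⊕1⊕1⊕1⊕1⊕0⊕1⊕1⊕1⊕1⊕0 = 0
p2 (pos 2,3,6,7,10,11,14,15,18,19,22,23,26,27,30,31): XOR of data positions = 1⊕0⊕0⊕0⊕0⊕0⊕1⊕1⊕1⊕0⊕1⊕1⊕1⊕1⊕0 = 0
p4 (pos 4,5,6,7,12,13,14,15,20,21,22,23,28,29,30,31): XOR of data positions = 0⊕0⊕0⊕0⊕1⊕0⊕1⊕0⊕0⊕0⊕1⊕1⊕1⊕1⊕0 = 0
p8 (pos 8,9,10,11,12,13,14,15,24,25,26,27,28,29,30,31): XOR of data positions = 1⊕0⊕0⊕0⊕1⊕0⊕1⊕0⊕1⊕1⊕1⊕1⊕1⊕1⊕0 = 1
p16 (pos 16,17,18,19,20,21,22,23,24,25,26,27,28,29,30,31): XOR of data positions = 1⊕1⊕1⊕0⊕0⊕0⊕1⊕0⊕1⊕1⊕1⊕1⊕1⊕1⊕0 = 0
Codeword: 0010000110001010111000101111110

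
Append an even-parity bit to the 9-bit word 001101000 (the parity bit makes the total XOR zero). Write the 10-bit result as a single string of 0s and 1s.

XOR of the 9 data bits: 0⊕0⊕1⊕1⊕0⊕1⊕0⊕0⊕0 = 1
Parity bit = 1 (so all 10 bits XOR to 0).

0011010001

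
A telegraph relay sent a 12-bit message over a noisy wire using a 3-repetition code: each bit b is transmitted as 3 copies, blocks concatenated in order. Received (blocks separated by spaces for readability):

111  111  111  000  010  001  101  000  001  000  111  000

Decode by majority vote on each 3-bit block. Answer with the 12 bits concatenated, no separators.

Block 1 (111): 3 ones → 1
Block 2 (111): 3 ones → 1
Block 3 (111): 3 ones → 1
Block 4 (000): 0 ones → 0
Block 5 (010): 1 one → 0
Block 6 (001): 1 one → 0
Block 7 (101): 2 ones → 1
Block 8 (000): 0 ones → 0
Block 9 (001): 1 one → 0
Block 10 (000): 0 ones → 0
Block 11 (111): 3 ones → 1
Block 12 (000): 0 ones → 0

111000100010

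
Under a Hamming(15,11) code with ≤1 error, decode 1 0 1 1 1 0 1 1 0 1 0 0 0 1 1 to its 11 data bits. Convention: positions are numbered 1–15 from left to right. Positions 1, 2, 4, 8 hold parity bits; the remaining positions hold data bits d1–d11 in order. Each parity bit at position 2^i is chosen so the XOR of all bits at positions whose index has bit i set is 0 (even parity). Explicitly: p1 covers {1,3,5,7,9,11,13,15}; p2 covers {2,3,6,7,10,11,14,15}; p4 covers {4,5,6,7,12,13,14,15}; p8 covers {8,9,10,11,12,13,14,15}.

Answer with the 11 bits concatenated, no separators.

11000100011

s1 (pos 1,3,5,7,9,11,13,15): 1⊕1⊕1⊕1⊕0⊕0⊕0⊕1 = 1
s2 (pos 2,3,6,7,10,11,14,15): 0⊕1⊕0⊕1⊕1⊕0⊕1⊕1 = 1
s4 (pos 4,5,6,7,12,13,14,15): 1⊕1⊕0⊕1⊕0⊕0⊕1⊕1 = 1
s8 (pos 8,9,10,11,12,13,14,15): 1⊕0⊕1⊕0⊕0⊕0⊕1⊕1 = 0
Syndrome s8…s1 = 0111 → error at position 7.
Flip position 7: 101110110100011 → 101110010100011
Read data bits from positions 3,5,6,7,9,10,11,12,13,14,15: 11000100011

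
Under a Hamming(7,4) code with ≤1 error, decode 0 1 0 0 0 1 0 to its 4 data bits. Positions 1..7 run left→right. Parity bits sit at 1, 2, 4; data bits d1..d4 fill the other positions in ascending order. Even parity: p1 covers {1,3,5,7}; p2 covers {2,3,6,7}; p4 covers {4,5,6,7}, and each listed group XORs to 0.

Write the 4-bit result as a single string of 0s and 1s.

s1 (pos 1,3,5,7): 0⊕0⊕0⊕0 = 0
s2 (pos 2,3,6,7): 1⊕0⊕1⊕0 = 0
s4 (pos 4,5,6,7): 0⊕0⊕1⊕0 = 1
Syndrome s4…s1 = 100 → error at position 4.
Flip position 4: 0100010 → 0101010
Read data bits from positions 3,5,6,7: 0010

0010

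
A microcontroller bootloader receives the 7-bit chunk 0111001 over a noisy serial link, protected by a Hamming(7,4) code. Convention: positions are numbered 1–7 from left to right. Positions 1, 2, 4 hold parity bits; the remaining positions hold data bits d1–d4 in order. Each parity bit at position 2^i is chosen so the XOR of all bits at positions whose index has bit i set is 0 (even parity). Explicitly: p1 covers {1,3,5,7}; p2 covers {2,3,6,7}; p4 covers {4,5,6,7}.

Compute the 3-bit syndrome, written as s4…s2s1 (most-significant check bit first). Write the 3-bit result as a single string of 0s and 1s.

010

s1 (pos 1,3,5,7): 0⊕1⊕0⊕1 = 0
s2 (pos 2,3,6,7): 1⊕1⊕0⊕1 = 1
s4 (pos 4,5,6,7): 1⊕0⊕0⊕1 = 0
Syndrome s4…s1 = 010 → error at position 2.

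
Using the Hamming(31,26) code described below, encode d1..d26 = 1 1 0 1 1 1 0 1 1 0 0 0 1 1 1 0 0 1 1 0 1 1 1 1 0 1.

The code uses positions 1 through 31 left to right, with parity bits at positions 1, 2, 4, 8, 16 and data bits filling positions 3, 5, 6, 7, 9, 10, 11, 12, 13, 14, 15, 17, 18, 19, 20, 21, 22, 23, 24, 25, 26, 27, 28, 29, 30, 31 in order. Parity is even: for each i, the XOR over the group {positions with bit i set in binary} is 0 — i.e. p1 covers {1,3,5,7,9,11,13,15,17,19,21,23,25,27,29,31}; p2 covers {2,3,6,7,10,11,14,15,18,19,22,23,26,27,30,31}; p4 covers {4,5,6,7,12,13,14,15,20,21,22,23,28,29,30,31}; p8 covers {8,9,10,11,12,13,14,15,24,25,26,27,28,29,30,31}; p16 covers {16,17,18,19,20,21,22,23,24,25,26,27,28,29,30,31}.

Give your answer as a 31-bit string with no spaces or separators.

0111101011011000011100110111101

Place data at non-parity positions: p1 p2 1 p4 1 0 1 p8 1 1 0 1 1 0 0 p16 0 1 1 1 0 0 1 1 0 1 1 1 1 0 1
p1 (pos 1,3,5,7,9,11,13,15,17,19,21,23,25,27,29,31): XOR of data positions = 1⊕1⊕1⊕1⊕0⊕1⊕0⊕0⊕1⊕0⊕1⊕0⊕1⊕1⊕1 = 0
p2 (pos 2,3,6,7,10,11,14,15,18,19,22,23,26,27,30,31): XOR of data positions = 1⊕0⊕1⊕1⊕0⊕0⊕0⊕1⊕1⊕0⊕1⊕1⊕1⊕0⊕1 = 1
p4 (pos 4,5,6,7,12,13,14,15,20,21,22,23,28,29,30,31): XOR of data positions = 1⊕0⊕1⊕1⊕1⊕0⊕0⊕1⊕0⊕0⊕1⊕1⊕1⊕0⊕1 = 1
p8 (pos 8,9,10,11,12,13,14,15,24,25,26,27,28,29,30,31): XOR of data positions = 1⊕1⊕0⊕1⊕1⊕0⊕0⊕1⊕0⊕1⊕1⊕1⊕1⊕0⊕1 = 0
p16 (pos 16,17,18,19,20,21,22,23,24,25,26,27,28,29,30,31): XOR of data positions = 0⊕1⊕1⊕1⊕0⊕0⊕1⊕1⊕0⊕1⊕1⊕1⊕1⊕0⊕1 = 0
Codeword: 0111101011011000011100110111101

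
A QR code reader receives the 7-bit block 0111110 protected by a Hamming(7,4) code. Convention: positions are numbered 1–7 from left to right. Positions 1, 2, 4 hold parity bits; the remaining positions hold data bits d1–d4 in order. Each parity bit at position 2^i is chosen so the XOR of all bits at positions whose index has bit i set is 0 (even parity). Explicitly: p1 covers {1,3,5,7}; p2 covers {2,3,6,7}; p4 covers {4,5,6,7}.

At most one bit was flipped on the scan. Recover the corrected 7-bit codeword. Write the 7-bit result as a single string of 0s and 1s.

s1 (pos 1,3,5,7): 0⊕1⊕1⊕0 = 0
s2 (pos 2,3,6,7): 1⊕1⊕1⊕0 = 1
s4 (pos 4,5,6,7): 1⊕1⊕1⊕0 = 1
Syndrome s4…s1 = 110 → error at position 6.
Flip position 6: 0111110 → 0111100

0111100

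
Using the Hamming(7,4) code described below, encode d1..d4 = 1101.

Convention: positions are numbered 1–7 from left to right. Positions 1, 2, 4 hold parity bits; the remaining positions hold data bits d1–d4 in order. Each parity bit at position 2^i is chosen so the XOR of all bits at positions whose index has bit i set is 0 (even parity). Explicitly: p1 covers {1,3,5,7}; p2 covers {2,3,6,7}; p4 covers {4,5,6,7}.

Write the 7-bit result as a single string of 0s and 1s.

1010101

Place data at non-parity positions: p1 p2 1 p4 1 0 1
p1 (pos 1,3,5,7): XOR of data positions = 1⊕1⊕1 = 1
p2 (pos 2,3,6,7): XOR of data positions = 1⊕0⊕1 = 0
p4 (pos 4,5,6,7): XOR of data positions = 1⊕0⊕1 = 0
Codeword: 1010101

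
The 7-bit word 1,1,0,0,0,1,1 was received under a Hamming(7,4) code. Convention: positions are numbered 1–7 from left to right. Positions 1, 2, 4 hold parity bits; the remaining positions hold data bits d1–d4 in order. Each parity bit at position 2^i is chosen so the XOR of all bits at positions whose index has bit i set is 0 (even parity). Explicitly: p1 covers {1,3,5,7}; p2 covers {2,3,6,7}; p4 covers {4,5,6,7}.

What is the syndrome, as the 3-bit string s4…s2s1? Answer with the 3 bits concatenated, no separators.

010

s1 (pos 1,3,5,7): 1⊕0⊕0⊕1 = 0
s2 (pos 2,3,6,7): 1⊕0⊕1⊕1 = 1
s4 (pos 4,5,6,7): 0⊕0⊕1⊕1 = 0
Syndrome s4…s1 = 010 → error at position 2.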